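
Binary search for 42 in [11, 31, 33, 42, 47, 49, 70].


Step 1: lo=0, hi=6, mid=3, val=42

Found at index 3


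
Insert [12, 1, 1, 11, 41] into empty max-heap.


Insert 12: [12]
Insert 1: [12, 1]
Insert 1: [12, 1, 1]
Insert 11: [12, 11, 1, 1]
Insert 41: [41, 12, 1, 1, 11]

Final heap: [41, 12, 1, 1, 11]


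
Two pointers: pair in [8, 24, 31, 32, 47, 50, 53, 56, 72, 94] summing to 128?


lo=0(8)+hi=9(94)=102
lo=1(24)+hi=9(94)=118
lo=2(31)+hi=9(94)=125
lo=3(32)+hi=9(94)=126
lo=4(47)+hi=9(94)=141
lo=4(47)+hi=8(72)=119
lo=5(50)+hi=8(72)=122
lo=6(53)+hi=8(72)=125
lo=7(56)+hi=8(72)=128

Yes: 56+72=128


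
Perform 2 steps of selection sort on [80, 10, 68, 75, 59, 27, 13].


Initial: [80, 10, 68, 75, 59, 27, 13]
Step 1: min=10 at 1
  Swap: [10, 80, 68, 75, 59, 27, 13]
Step 2: min=13 at 6
  Swap: [10, 13, 68, 75, 59, 27, 80]

After 2 steps: [10, 13, 68, 75, 59, 27, 80]


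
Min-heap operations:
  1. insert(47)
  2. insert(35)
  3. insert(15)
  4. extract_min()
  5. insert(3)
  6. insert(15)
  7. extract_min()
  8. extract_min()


insert(47) -> [47]
insert(35) -> [35, 47]
insert(15) -> [15, 47, 35]
extract_min()->15, [35, 47]
insert(3) -> [3, 47, 35]
insert(15) -> [3, 15, 35, 47]
extract_min()->3, [15, 47, 35]
extract_min()->15, [35, 47]

Final heap: [35, 47]


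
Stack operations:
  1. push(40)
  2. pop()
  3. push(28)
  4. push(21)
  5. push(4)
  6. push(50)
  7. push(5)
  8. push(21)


push(40) -> [40]
pop()->40, []
push(28) -> [28]
push(21) -> [28, 21]
push(4) -> [28, 21, 4]
push(50) -> [28, 21, 4, 50]
push(5) -> [28, 21, 4, 50, 5]
push(21) -> [28, 21, 4, 50, 5, 21]

Final stack: [28, 21, 4, 50, 5, 21]


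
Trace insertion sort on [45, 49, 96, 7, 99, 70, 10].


Initial: [45, 49, 96, 7, 99, 70, 10]
Insert 49: [45, 49, 96, 7, 99, 70, 10]
Insert 96: [45, 49, 96, 7, 99, 70, 10]
Insert 7: [7, 45, 49, 96, 99, 70, 10]
Insert 99: [7, 45, 49, 96, 99, 70, 10]
Insert 70: [7, 45, 49, 70, 96, 99, 10]
Insert 10: [7, 10, 45, 49, 70, 96, 99]

Sorted: [7, 10, 45, 49, 70, 96, 99]


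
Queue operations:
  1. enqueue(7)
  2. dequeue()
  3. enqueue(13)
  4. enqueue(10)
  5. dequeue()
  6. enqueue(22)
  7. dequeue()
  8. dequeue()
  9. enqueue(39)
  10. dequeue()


enqueue(7) -> [7]
dequeue()->7, []
enqueue(13) -> [13]
enqueue(10) -> [13, 10]
dequeue()->13, [10]
enqueue(22) -> [10, 22]
dequeue()->10, [22]
dequeue()->22, []
enqueue(39) -> [39]
dequeue()->39, []

Final queue: []


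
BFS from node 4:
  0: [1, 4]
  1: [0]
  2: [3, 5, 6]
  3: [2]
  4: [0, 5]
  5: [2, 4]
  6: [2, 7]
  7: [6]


Visit 4, enqueue [0, 5]
Visit 0, enqueue [1]
Visit 5, enqueue [2]
Visit 1, enqueue []
Visit 2, enqueue [3, 6]
Visit 3, enqueue []
Visit 6, enqueue [7]
Visit 7, enqueue []

BFS order: [4, 0, 5, 1, 2, 3, 6, 7]


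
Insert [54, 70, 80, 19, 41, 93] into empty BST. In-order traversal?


Insert 54: root
Insert 70: R from 54
Insert 80: R from 54 -> R from 70
Insert 19: L from 54
Insert 41: L from 54 -> R from 19
Insert 93: R from 54 -> R from 70 -> R from 80

In-order: [19, 41, 54, 70, 80, 93]


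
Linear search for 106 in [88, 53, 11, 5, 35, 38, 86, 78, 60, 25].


i=0: 88!=106
i=1: 53!=106
i=2: 11!=106
i=3: 5!=106
i=4: 35!=106
i=5: 38!=106
i=6: 86!=106
i=7: 78!=106
i=8: 60!=106
i=9: 25!=106

Not found, 10 comps


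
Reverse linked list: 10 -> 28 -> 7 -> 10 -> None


Step 1: curr=10, set curr.next=prev(None) | reversed so far: 10
Step 2: curr=28, set curr.next=prev(10) | reversed so far: 28 -> 10
Step 3: curr=7, set curr.next=prev(28) | reversed so far: 7 -> 28 -> 10
Step 4: curr=10, set curr.next=prev(7) | reversed so far: 10 -> 7 -> 28 -> 10

10 -> 7 -> 28 -> 10 -> None


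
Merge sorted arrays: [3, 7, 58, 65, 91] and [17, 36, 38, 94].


Take 3 from A
Take 7 from A
Take 17 from B
Take 36 from B
Take 38 from B
Take 58 from A
Take 65 from A
Take 91 from A

Merged: [3, 7, 17, 36, 38, 58, 65, 91, 94]


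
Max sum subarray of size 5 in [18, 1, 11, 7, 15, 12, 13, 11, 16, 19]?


[0:5]: 52
[1:6]: 46
[2:7]: 58
[3:8]: 58
[4:9]: 67
[5:10]: 71

Max: 71 at [5:10]


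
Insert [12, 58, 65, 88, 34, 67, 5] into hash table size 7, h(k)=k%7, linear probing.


Insert 12: h=5 -> slot 5
Insert 58: h=2 -> slot 2
Insert 65: h=2, 1 probes -> slot 3
Insert 88: h=4 -> slot 4
Insert 34: h=6 -> slot 6
Insert 67: h=4, 3 probes -> slot 0
Insert 5: h=5, 3 probes -> slot 1

Table: [67, 5, 58, 65, 88, 12, 34]


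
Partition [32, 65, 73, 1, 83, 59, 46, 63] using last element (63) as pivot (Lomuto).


Pivot: 63
  32 <= 63: advance i (no swap)
  1 <= 63: swap -> [32, 1, 73, 65, 83, 59, 46, 63]
  59 <= 63: swap -> [32, 1, 59, 65, 83, 73, 46, 63]
  46 <= 63: swap -> [32, 1, 59, 46, 83, 73, 65, 63]
Place pivot at 4: [32, 1, 59, 46, 63, 73, 65, 83]

Partitioned: [32, 1, 59, 46, 63, 73, 65, 83]


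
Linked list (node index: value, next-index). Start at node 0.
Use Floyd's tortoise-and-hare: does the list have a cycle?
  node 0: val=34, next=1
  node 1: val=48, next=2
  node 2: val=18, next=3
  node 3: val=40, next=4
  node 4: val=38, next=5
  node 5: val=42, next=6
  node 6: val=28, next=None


Floyd's tortoise (slow, +1) and hare (fast, +2):
  init: slow=0, fast=0
  step 1: slow=1, fast=2
  step 2: slow=2, fast=4
  step 3: slow=3, fast=6
  step 4: fast -> None, no cycle

Cycle: no


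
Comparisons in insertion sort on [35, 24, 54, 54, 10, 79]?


Algorithm: insertion sort
Input: [35, 24, 54, 54, 10, 79]
Sorted: [10, 24, 35, 54, 54, 79]

8


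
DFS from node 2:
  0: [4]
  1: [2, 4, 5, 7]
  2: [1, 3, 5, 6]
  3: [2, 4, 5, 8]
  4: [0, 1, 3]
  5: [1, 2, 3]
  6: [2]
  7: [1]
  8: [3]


Visit 2, push [6, 5, 3, 1]
Visit 1, push [7, 5, 4]
Visit 4, push [3, 0]
Visit 0, push []
Visit 3, push [8, 5]
Visit 5, push []
Visit 8, push []
Visit 7, push []
Visit 6, push []

DFS order: [2, 1, 4, 0, 3, 5, 8, 7, 6]


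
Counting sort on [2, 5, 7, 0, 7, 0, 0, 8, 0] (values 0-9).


Input: [2, 5, 7, 0, 7, 0, 0, 8, 0]
Counts: [4, 0, 1, 0, 0, 1, 0, 2, 1, 0]

Sorted: [0, 0, 0, 0, 2, 5, 7, 7, 8]


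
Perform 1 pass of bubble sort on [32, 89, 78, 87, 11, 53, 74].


Initial: [32, 89, 78, 87, 11, 53, 74]
Pass 1: [32, 78, 87, 11, 53, 74, 89] (5 swaps)

After 1 pass: [32, 78, 87, 11, 53, 74, 89]


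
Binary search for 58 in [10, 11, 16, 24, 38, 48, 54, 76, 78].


Step 1: lo=0, hi=8, mid=4, val=38
Step 2: lo=5, hi=8, mid=6, val=54
Step 3: lo=7, hi=8, mid=7, val=76

Not found


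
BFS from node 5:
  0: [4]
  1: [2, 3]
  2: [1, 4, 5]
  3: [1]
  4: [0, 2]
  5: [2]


Visit 5, enqueue [2]
Visit 2, enqueue [1, 4]
Visit 1, enqueue [3]
Visit 4, enqueue [0]
Visit 3, enqueue []
Visit 0, enqueue []

BFS order: [5, 2, 1, 4, 3, 0]


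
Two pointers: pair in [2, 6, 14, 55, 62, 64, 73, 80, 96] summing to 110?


lo=0(2)+hi=8(96)=98
lo=1(6)+hi=8(96)=102
lo=2(14)+hi=8(96)=110

Yes: 14+96=110


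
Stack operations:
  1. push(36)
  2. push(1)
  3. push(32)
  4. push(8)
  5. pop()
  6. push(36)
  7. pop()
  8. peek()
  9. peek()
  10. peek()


push(36) -> [36]
push(1) -> [36, 1]
push(32) -> [36, 1, 32]
push(8) -> [36, 1, 32, 8]
pop()->8, [36, 1, 32]
push(36) -> [36, 1, 32, 36]
pop()->36, [36, 1, 32]
peek()->32
peek()->32
peek()->32

Final stack: [36, 1, 32]


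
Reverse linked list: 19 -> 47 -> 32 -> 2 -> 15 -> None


Step 1: curr=19, set curr.next=prev(None) | reversed so far: 19
Step 2: curr=47, set curr.next=prev(19) | reversed so far: 47 -> 19
Step 3: curr=32, set curr.next=prev(47) | reversed so far: 32 -> 47 -> 19
Step 4: curr=2, set curr.next=prev(32) | reversed so far: 2 -> 32 -> 47 -> 19
Step 5: curr=15, set curr.next=prev(2) | reversed so far: 15 -> 2 -> 32 -> 47 -> 19

15 -> 2 -> 32 -> 47 -> 19 -> None


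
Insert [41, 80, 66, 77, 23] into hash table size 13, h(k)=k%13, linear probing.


Insert 41: h=2 -> slot 2
Insert 80: h=2, 1 probes -> slot 3
Insert 66: h=1 -> slot 1
Insert 77: h=12 -> slot 12
Insert 23: h=10 -> slot 10

Table: [None, 66, 41, 80, None, None, None, None, None, None, 23, None, 77]


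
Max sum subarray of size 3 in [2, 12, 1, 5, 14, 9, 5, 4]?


[0:3]: 15
[1:4]: 18
[2:5]: 20
[3:6]: 28
[4:7]: 28
[5:8]: 18

Max: 28 at [3:6]


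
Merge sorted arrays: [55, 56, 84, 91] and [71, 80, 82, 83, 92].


Take 55 from A
Take 56 from A
Take 71 from B
Take 80 from B
Take 82 from B
Take 83 from B
Take 84 from A
Take 91 from A

Merged: [55, 56, 71, 80, 82, 83, 84, 91, 92]


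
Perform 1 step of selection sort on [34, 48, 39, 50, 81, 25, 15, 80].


Initial: [34, 48, 39, 50, 81, 25, 15, 80]
Step 1: min=15 at 6
  Swap: [15, 48, 39, 50, 81, 25, 34, 80]

After 1 step: [15, 48, 39, 50, 81, 25, 34, 80]


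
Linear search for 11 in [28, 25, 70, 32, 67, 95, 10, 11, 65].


i=0: 28!=11
i=1: 25!=11
i=2: 70!=11
i=3: 32!=11
i=4: 67!=11
i=5: 95!=11
i=6: 10!=11
i=7: 11==11 found!

Found at 7, 8 comps


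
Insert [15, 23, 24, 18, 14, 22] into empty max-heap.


Insert 15: [15]
Insert 23: [23, 15]
Insert 24: [24, 15, 23]
Insert 18: [24, 18, 23, 15]
Insert 14: [24, 18, 23, 15, 14]
Insert 22: [24, 18, 23, 15, 14, 22]

Final heap: [24, 18, 23, 15, 14, 22]


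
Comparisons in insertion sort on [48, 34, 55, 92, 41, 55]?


Algorithm: insertion sort
Input: [48, 34, 55, 92, 41, 55]
Sorted: [34, 41, 48, 55, 55, 92]

9


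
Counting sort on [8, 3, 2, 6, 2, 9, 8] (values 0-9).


Input: [8, 3, 2, 6, 2, 9, 8]
Counts: [0, 0, 2, 1, 0, 0, 1, 0, 2, 1]

Sorted: [2, 2, 3, 6, 8, 8, 9]


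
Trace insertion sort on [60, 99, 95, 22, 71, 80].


Initial: [60, 99, 95, 22, 71, 80]
Insert 99: [60, 99, 95, 22, 71, 80]
Insert 95: [60, 95, 99, 22, 71, 80]
Insert 22: [22, 60, 95, 99, 71, 80]
Insert 71: [22, 60, 71, 95, 99, 80]
Insert 80: [22, 60, 71, 80, 95, 99]

Sorted: [22, 60, 71, 80, 95, 99]


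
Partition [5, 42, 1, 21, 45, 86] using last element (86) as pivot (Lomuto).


Pivot: 86
  5 <= 86: advance i (no swap)
  42 <= 86: advance i (no swap)
  1 <= 86: advance i (no swap)
  21 <= 86: advance i (no swap)
  45 <= 86: advance i (no swap)
Place pivot at 5: [5, 42, 1, 21, 45, 86]

Partitioned: [5, 42, 1, 21, 45, 86]


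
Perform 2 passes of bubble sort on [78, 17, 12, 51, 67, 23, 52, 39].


Initial: [78, 17, 12, 51, 67, 23, 52, 39]
Pass 1: [17, 12, 51, 67, 23, 52, 39, 78] (7 swaps)
Pass 2: [12, 17, 51, 23, 52, 39, 67, 78] (4 swaps)

After 2 passes: [12, 17, 51, 23, 52, 39, 67, 78]


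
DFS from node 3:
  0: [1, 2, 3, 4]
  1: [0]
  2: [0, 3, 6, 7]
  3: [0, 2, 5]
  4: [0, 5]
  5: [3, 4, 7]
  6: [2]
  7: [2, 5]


Visit 3, push [5, 2, 0]
Visit 0, push [4, 2, 1]
Visit 1, push []
Visit 2, push [7, 6]
Visit 6, push []
Visit 7, push [5]
Visit 5, push [4]
Visit 4, push []

DFS order: [3, 0, 1, 2, 6, 7, 5, 4]


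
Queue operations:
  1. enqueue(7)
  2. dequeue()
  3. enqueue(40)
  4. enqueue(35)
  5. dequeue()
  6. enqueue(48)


enqueue(7) -> [7]
dequeue()->7, []
enqueue(40) -> [40]
enqueue(35) -> [40, 35]
dequeue()->40, [35]
enqueue(48) -> [35, 48]

Final queue: [35, 48]


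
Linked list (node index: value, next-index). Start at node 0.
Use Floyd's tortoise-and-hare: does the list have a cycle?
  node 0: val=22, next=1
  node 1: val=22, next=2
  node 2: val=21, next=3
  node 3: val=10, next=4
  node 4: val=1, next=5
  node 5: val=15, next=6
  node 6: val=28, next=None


Floyd's tortoise (slow, +1) and hare (fast, +2):
  init: slow=0, fast=0
  step 1: slow=1, fast=2
  step 2: slow=2, fast=4
  step 3: slow=3, fast=6
  step 4: fast -> None, no cycle

Cycle: no


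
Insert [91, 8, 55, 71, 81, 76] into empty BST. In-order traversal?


Insert 91: root
Insert 8: L from 91
Insert 55: L from 91 -> R from 8
Insert 71: L from 91 -> R from 8 -> R from 55
Insert 81: L from 91 -> R from 8 -> R from 55 -> R from 71
Insert 76: L from 91 -> R from 8 -> R from 55 -> R from 71 -> L from 81

In-order: [8, 55, 71, 76, 81, 91]


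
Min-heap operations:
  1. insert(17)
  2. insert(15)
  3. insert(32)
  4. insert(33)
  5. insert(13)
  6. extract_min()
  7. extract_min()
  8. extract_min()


insert(17) -> [17]
insert(15) -> [15, 17]
insert(32) -> [15, 17, 32]
insert(33) -> [15, 17, 32, 33]
insert(13) -> [13, 15, 32, 33, 17]
extract_min()->13, [15, 17, 32, 33]
extract_min()->15, [17, 33, 32]
extract_min()->17, [32, 33]

Final heap: [32, 33]


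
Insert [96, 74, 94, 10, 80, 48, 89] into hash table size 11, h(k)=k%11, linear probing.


Insert 96: h=8 -> slot 8
Insert 74: h=8, 1 probes -> slot 9
Insert 94: h=6 -> slot 6
Insert 10: h=10 -> slot 10
Insert 80: h=3 -> slot 3
Insert 48: h=4 -> slot 4
Insert 89: h=1 -> slot 1

Table: [None, 89, None, 80, 48, None, 94, None, 96, 74, 10]


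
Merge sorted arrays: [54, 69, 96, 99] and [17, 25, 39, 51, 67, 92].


Take 17 from B
Take 25 from B
Take 39 from B
Take 51 from B
Take 54 from A
Take 67 from B
Take 69 from A
Take 92 from B

Merged: [17, 25, 39, 51, 54, 67, 69, 92, 96, 99]


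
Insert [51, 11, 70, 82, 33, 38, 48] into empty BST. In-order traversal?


Insert 51: root
Insert 11: L from 51
Insert 70: R from 51
Insert 82: R from 51 -> R from 70
Insert 33: L from 51 -> R from 11
Insert 38: L from 51 -> R from 11 -> R from 33
Insert 48: L from 51 -> R from 11 -> R from 33 -> R from 38

In-order: [11, 33, 38, 48, 51, 70, 82]


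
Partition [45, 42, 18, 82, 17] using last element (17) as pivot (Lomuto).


Pivot: 17
Place pivot at 0: [17, 42, 18, 82, 45]

Partitioned: [17, 42, 18, 82, 45]


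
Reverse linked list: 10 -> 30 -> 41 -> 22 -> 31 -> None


Step 1: curr=10, set curr.next=prev(None) | reversed so far: 10
Step 2: curr=30, set curr.next=prev(10) | reversed so far: 30 -> 10
Step 3: curr=41, set curr.next=prev(30) | reversed so far: 41 -> 30 -> 10
Step 4: curr=22, set curr.next=prev(41) | reversed so far: 22 -> 41 -> 30 -> 10
Step 5: curr=31, set curr.next=prev(22) | reversed so far: 31 -> 22 -> 41 -> 30 -> 10

31 -> 22 -> 41 -> 30 -> 10 -> None


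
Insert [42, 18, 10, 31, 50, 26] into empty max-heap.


Insert 42: [42]
Insert 18: [42, 18]
Insert 10: [42, 18, 10]
Insert 31: [42, 31, 10, 18]
Insert 50: [50, 42, 10, 18, 31]
Insert 26: [50, 42, 26, 18, 31, 10]

Final heap: [50, 42, 26, 18, 31, 10]


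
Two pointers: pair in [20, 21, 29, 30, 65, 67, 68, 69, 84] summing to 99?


lo=0(20)+hi=8(84)=104
lo=0(20)+hi=7(69)=89
lo=1(21)+hi=7(69)=90
lo=2(29)+hi=7(69)=98
lo=3(30)+hi=7(69)=99

Yes: 30+69=99


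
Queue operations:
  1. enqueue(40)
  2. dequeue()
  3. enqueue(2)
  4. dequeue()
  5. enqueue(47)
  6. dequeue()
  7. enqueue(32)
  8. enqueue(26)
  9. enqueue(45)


enqueue(40) -> [40]
dequeue()->40, []
enqueue(2) -> [2]
dequeue()->2, []
enqueue(47) -> [47]
dequeue()->47, []
enqueue(32) -> [32]
enqueue(26) -> [32, 26]
enqueue(45) -> [32, 26, 45]

Final queue: [32, 26, 45]


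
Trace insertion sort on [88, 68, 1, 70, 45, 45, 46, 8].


Initial: [88, 68, 1, 70, 45, 45, 46, 8]
Insert 68: [68, 88, 1, 70, 45, 45, 46, 8]
Insert 1: [1, 68, 88, 70, 45, 45, 46, 8]
Insert 70: [1, 68, 70, 88, 45, 45, 46, 8]
Insert 45: [1, 45, 68, 70, 88, 45, 46, 8]
Insert 45: [1, 45, 45, 68, 70, 88, 46, 8]
Insert 46: [1, 45, 45, 46, 68, 70, 88, 8]
Insert 8: [1, 8, 45, 45, 46, 68, 70, 88]

Sorted: [1, 8, 45, 45, 46, 68, 70, 88]


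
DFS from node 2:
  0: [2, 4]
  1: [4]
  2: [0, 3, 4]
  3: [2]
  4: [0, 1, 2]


Visit 2, push [4, 3, 0]
Visit 0, push [4]
Visit 4, push [1]
Visit 1, push []
Visit 3, push []

DFS order: [2, 0, 4, 1, 3]


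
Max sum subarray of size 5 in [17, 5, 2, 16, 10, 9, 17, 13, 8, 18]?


[0:5]: 50
[1:6]: 42
[2:7]: 54
[3:8]: 65
[4:9]: 57
[5:10]: 65

Max: 65 at [3:8]


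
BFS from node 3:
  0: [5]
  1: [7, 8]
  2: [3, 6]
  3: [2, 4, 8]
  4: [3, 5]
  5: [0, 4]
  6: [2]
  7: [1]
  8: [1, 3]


Visit 3, enqueue [2, 4, 8]
Visit 2, enqueue [6]
Visit 4, enqueue [5]
Visit 8, enqueue [1]
Visit 6, enqueue []
Visit 5, enqueue [0]
Visit 1, enqueue [7]
Visit 0, enqueue []
Visit 7, enqueue []

BFS order: [3, 2, 4, 8, 6, 5, 1, 0, 7]


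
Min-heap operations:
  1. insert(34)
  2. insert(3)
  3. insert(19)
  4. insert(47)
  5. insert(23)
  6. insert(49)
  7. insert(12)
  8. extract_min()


insert(34) -> [34]
insert(3) -> [3, 34]
insert(19) -> [3, 34, 19]
insert(47) -> [3, 34, 19, 47]
insert(23) -> [3, 23, 19, 47, 34]
insert(49) -> [3, 23, 19, 47, 34, 49]
insert(12) -> [3, 23, 12, 47, 34, 49, 19]
extract_min()->3, [12, 23, 19, 47, 34, 49]

Final heap: [12, 23, 19, 47, 34, 49]


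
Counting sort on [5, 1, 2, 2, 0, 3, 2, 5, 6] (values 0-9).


Input: [5, 1, 2, 2, 0, 3, 2, 5, 6]
Counts: [1, 1, 3, 1, 0, 2, 1, 0, 0, 0]

Sorted: [0, 1, 2, 2, 2, 3, 5, 5, 6]


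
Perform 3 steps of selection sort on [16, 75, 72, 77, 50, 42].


Initial: [16, 75, 72, 77, 50, 42]
Step 1: min=16 at 0
  Swap: [16, 75, 72, 77, 50, 42]
Step 2: min=42 at 5
  Swap: [16, 42, 72, 77, 50, 75]
Step 3: min=50 at 4
  Swap: [16, 42, 50, 77, 72, 75]

After 3 steps: [16, 42, 50, 77, 72, 75]


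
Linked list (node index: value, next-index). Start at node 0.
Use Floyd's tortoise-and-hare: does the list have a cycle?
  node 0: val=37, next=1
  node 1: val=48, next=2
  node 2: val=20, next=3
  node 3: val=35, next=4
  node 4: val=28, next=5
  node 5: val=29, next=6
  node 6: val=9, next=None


Floyd's tortoise (slow, +1) and hare (fast, +2):
  init: slow=0, fast=0
  step 1: slow=1, fast=2
  step 2: slow=2, fast=4
  step 3: slow=3, fast=6
  step 4: fast -> None, no cycle

Cycle: no


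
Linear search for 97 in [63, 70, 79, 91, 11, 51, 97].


i=0: 63!=97
i=1: 70!=97
i=2: 79!=97
i=3: 91!=97
i=4: 11!=97
i=5: 51!=97
i=6: 97==97 found!

Found at 6, 7 comps


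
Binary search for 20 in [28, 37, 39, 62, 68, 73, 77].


Step 1: lo=0, hi=6, mid=3, val=62
Step 2: lo=0, hi=2, mid=1, val=37
Step 3: lo=0, hi=0, mid=0, val=28

Not found


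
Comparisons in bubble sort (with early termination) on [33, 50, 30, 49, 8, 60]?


Algorithm: bubble sort (with early termination)
Input: [33, 50, 30, 49, 8, 60]
Sorted: [8, 30, 33, 49, 50, 60]

15


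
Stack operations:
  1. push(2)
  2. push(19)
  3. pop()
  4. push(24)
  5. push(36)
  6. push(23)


push(2) -> [2]
push(19) -> [2, 19]
pop()->19, [2]
push(24) -> [2, 24]
push(36) -> [2, 24, 36]
push(23) -> [2, 24, 36, 23]

Final stack: [2, 24, 36, 23]


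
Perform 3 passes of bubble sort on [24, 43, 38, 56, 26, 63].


Initial: [24, 43, 38, 56, 26, 63]
Pass 1: [24, 38, 43, 26, 56, 63] (2 swaps)
Pass 2: [24, 38, 26, 43, 56, 63] (1 swaps)
Pass 3: [24, 26, 38, 43, 56, 63] (1 swaps)

After 3 passes: [24, 26, 38, 43, 56, 63]


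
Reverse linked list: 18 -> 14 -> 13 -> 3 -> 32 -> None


Step 1: curr=18, set curr.next=prev(None) | reversed so far: 18
Step 2: curr=14, set curr.next=prev(18) | reversed so far: 14 -> 18
Step 3: curr=13, set curr.next=prev(14) | reversed so far: 13 -> 14 -> 18
Step 4: curr=3, set curr.next=prev(13) | reversed so far: 3 -> 13 -> 14 -> 18
Step 5: curr=32, set curr.next=prev(3) | reversed so far: 32 -> 3 -> 13 -> 14 -> 18

32 -> 3 -> 13 -> 14 -> 18 -> None


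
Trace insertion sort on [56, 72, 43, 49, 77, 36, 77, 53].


Initial: [56, 72, 43, 49, 77, 36, 77, 53]
Insert 72: [56, 72, 43, 49, 77, 36, 77, 53]
Insert 43: [43, 56, 72, 49, 77, 36, 77, 53]
Insert 49: [43, 49, 56, 72, 77, 36, 77, 53]
Insert 77: [43, 49, 56, 72, 77, 36, 77, 53]
Insert 36: [36, 43, 49, 56, 72, 77, 77, 53]
Insert 77: [36, 43, 49, 56, 72, 77, 77, 53]
Insert 53: [36, 43, 49, 53, 56, 72, 77, 77]

Sorted: [36, 43, 49, 53, 56, 72, 77, 77]


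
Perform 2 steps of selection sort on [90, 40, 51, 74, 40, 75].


Initial: [90, 40, 51, 74, 40, 75]
Step 1: min=40 at 1
  Swap: [40, 90, 51, 74, 40, 75]
Step 2: min=40 at 4
  Swap: [40, 40, 51, 74, 90, 75]

After 2 steps: [40, 40, 51, 74, 90, 75]


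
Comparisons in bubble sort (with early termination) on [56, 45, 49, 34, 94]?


Algorithm: bubble sort (with early termination)
Input: [56, 45, 49, 34, 94]
Sorted: [34, 45, 49, 56, 94]

10


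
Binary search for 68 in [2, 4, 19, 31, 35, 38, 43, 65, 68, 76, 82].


Step 1: lo=0, hi=10, mid=5, val=38
Step 2: lo=6, hi=10, mid=8, val=68

Found at index 8


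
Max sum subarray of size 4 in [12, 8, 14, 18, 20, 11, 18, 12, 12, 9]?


[0:4]: 52
[1:5]: 60
[2:6]: 63
[3:7]: 67
[4:8]: 61
[5:9]: 53
[6:10]: 51

Max: 67 at [3:7]


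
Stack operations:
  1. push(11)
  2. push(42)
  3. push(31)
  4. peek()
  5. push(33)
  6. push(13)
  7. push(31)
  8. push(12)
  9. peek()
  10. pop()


push(11) -> [11]
push(42) -> [11, 42]
push(31) -> [11, 42, 31]
peek()->31
push(33) -> [11, 42, 31, 33]
push(13) -> [11, 42, 31, 33, 13]
push(31) -> [11, 42, 31, 33, 13, 31]
push(12) -> [11, 42, 31, 33, 13, 31, 12]
peek()->12
pop()->12, [11, 42, 31, 33, 13, 31]

Final stack: [11, 42, 31, 33, 13, 31]


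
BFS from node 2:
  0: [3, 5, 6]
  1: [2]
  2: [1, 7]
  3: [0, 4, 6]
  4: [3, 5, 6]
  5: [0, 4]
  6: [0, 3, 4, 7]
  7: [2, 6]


Visit 2, enqueue [1, 7]
Visit 1, enqueue []
Visit 7, enqueue [6]
Visit 6, enqueue [0, 3, 4]
Visit 0, enqueue [5]
Visit 3, enqueue []
Visit 4, enqueue []
Visit 5, enqueue []

BFS order: [2, 1, 7, 6, 0, 3, 4, 5]


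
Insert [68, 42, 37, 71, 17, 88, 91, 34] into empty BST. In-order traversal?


Insert 68: root
Insert 42: L from 68
Insert 37: L from 68 -> L from 42
Insert 71: R from 68
Insert 17: L from 68 -> L from 42 -> L from 37
Insert 88: R from 68 -> R from 71
Insert 91: R from 68 -> R from 71 -> R from 88
Insert 34: L from 68 -> L from 42 -> L from 37 -> R from 17

In-order: [17, 34, 37, 42, 68, 71, 88, 91]


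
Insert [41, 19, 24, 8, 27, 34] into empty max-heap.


Insert 41: [41]
Insert 19: [41, 19]
Insert 24: [41, 19, 24]
Insert 8: [41, 19, 24, 8]
Insert 27: [41, 27, 24, 8, 19]
Insert 34: [41, 27, 34, 8, 19, 24]

Final heap: [41, 27, 34, 8, 19, 24]


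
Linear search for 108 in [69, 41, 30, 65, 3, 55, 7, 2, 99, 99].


i=0: 69!=108
i=1: 41!=108
i=2: 30!=108
i=3: 65!=108
i=4: 3!=108
i=5: 55!=108
i=6: 7!=108
i=7: 2!=108
i=8: 99!=108
i=9: 99!=108

Not found, 10 comps


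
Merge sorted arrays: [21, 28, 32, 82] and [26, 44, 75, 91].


Take 21 from A
Take 26 from B
Take 28 from A
Take 32 from A
Take 44 from B
Take 75 from B
Take 82 from A

Merged: [21, 26, 28, 32, 44, 75, 82, 91]


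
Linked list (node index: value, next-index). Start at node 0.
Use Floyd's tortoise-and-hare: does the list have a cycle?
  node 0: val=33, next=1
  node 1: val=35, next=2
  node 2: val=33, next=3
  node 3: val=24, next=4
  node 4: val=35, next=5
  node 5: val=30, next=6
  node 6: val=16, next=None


Floyd's tortoise (slow, +1) and hare (fast, +2):
  init: slow=0, fast=0
  step 1: slow=1, fast=2
  step 2: slow=2, fast=4
  step 3: slow=3, fast=6
  step 4: fast -> None, no cycle

Cycle: no


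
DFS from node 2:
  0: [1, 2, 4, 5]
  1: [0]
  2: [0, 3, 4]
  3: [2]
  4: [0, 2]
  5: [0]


Visit 2, push [4, 3, 0]
Visit 0, push [5, 4, 1]
Visit 1, push []
Visit 4, push []
Visit 5, push []
Visit 3, push []

DFS order: [2, 0, 1, 4, 5, 3]


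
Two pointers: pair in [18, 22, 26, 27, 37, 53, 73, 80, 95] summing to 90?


lo=0(18)+hi=8(95)=113
lo=0(18)+hi=7(80)=98
lo=0(18)+hi=6(73)=91
lo=0(18)+hi=5(53)=71
lo=1(22)+hi=5(53)=75
lo=2(26)+hi=5(53)=79
lo=3(27)+hi=5(53)=80
lo=4(37)+hi=5(53)=90

Yes: 37+53=90


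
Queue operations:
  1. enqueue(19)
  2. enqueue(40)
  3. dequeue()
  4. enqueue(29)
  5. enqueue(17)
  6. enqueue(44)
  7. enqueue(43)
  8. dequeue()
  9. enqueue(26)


enqueue(19) -> [19]
enqueue(40) -> [19, 40]
dequeue()->19, [40]
enqueue(29) -> [40, 29]
enqueue(17) -> [40, 29, 17]
enqueue(44) -> [40, 29, 17, 44]
enqueue(43) -> [40, 29, 17, 44, 43]
dequeue()->40, [29, 17, 44, 43]
enqueue(26) -> [29, 17, 44, 43, 26]

Final queue: [29, 17, 44, 43, 26]


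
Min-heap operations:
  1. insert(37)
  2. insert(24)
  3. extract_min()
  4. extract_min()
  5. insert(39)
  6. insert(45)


insert(37) -> [37]
insert(24) -> [24, 37]
extract_min()->24, [37]
extract_min()->37, []
insert(39) -> [39]
insert(45) -> [39, 45]

Final heap: [39, 45]


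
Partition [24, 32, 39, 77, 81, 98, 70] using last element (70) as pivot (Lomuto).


Pivot: 70
  24 <= 70: advance i (no swap)
  32 <= 70: advance i (no swap)
  39 <= 70: advance i (no swap)
Place pivot at 3: [24, 32, 39, 70, 81, 98, 77]

Partitioned: [24, 32, 39, 70, 81, 98, 77]


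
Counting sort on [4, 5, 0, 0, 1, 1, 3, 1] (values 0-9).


Input: [4, 5, 0, 0, 1, 1, 3, 1]
Counts: [2, 3, 0, 1, 1, 1, 0, 0, 0, 0]

Sorted: [0, 0, 1, 1, 1, 3, 4, 5]


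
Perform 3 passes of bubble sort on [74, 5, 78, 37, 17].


Initial: [74, 5, 78, 37, 17]
Pass 1: [5, 74, 37, 17, 78] (3 swaps)
Pass 2: [5, 37, 17, 74, 78] (2 swaps)
Pass 3: [5, 17, 37, 74, 78] (1 swaps)

After 3 passes: [5, 17, 37, 74, 78]


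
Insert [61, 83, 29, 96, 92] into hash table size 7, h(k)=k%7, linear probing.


Insert 61: h=5 -> slot 5
Insert 83: h=6 -> slot 6
Insert 29: h=1 -> slot 1
Insert 96: h=5, 2 probes -> slot 0
Insert 92: h=1, 1 probes -> slot 2

Table: [96, 29, 92, None, None, 61, 83]


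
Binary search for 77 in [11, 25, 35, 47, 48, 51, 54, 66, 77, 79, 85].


Step 1: lo=0, hi=10, mid=5, val=51
Step 2: lo=6, hi=10, mid=8, val=77

Found at index 8


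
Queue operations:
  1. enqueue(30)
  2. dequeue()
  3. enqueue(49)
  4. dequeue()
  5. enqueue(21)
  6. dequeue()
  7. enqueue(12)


enqueue(30) -> [30]
dequeue()->30, []
enqueue(49) -> [49]
dequeue()->49, []
enqueue(21) -> [21]
dequeue()->21, []
enqueue(12) -> [12]

Final queue: [12]


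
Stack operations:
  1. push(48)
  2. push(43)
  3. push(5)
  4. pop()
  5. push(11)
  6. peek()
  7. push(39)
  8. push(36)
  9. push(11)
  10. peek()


push(48) -> [48]
push(43) -> [48, 43]
push(5) -> [48, 43, 5]
pop()->5, [48, 43]
push(11) -> [48, 43, 11]
peek()->11
push(39) -> [48, 43, 11, 39]
push(36) -> [48, 43, 11, 39, 36]
push(11) -> [48, 43, 11, 39, 36, 11]
peek()->11

Final stack: [48, 43, 11, 39, 36, 11]


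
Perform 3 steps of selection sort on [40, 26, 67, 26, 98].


Initial: [40, 26, 67, 26, 98]
Step 1: min=26 at 1
  Swap: [26, 40, 67, 26, 98]
Step 2: min=26 at 3
  Swap: [26, 26, 67, 40, 98]
Step 3: min=40 at 3
  Swap: [26, 26, 40, 67, 98]

After 3 steps: [26, 26, 40, 67, 98]


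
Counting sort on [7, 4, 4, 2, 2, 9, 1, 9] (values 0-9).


Input: [7, 4, 4, 2, 2, 9, 1, 9]
Counts: [0, 1, 2, 0, 2, 0, 0, 1, 0, 2]

Sorted: [1, 2, 2, 4, 4, 7, 9, 9]


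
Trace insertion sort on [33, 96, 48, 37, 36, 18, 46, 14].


Initial: [33, 96, 48, 37, 36, 18, 46, 14]
Insert 96: [33, 96, 48, 37, 36, 18, 46, 14]
Insert 48: [33, 48, 96, 37, 36, 18, 46, 14]
Insert 37: [33, 37, 48, 96, 36, 18, 46, 14]
Insert 36: [33, 36, 37, 48, 96, 18, 46, 14]
Insert 18: [18, 33, 36, 37, 48, 96, 46, 14]
Insert 46: [18, 33, 36, 37, 46, 48, 96, 14]
Insert 14: [14, 18, 33, 36, 37, 46, 48, 96]

Sorted: [14, 18, 33, 36, 37, 46, 48, 96]


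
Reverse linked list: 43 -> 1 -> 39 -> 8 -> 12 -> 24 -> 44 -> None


Step 1: curr=43, set curr.next=prev(None) | reversed so far: 43
Step 2: curr=1, set curr.next=prev(43) | reversed so far: 1 -> 43
Step 3: curr=39, set curr.next=prev(1) | reversed so far: 39 -> 1 -> 43
Step 4: curr=8, set curr.next=prev(39) | reversed so far: 8 -> 39 -> 1 -> 43
Step 5: curr=12, set curr.next=prev(8) | reversed so far: 12 -> 8 -> 39 -> 1 -> 43
Step 6: curr=24, set curr.next=prev(12) | reversed so far: 24 -> 12 -> 8 -> 39 -> 1 -> 43
Step 7: curr=44, set curr.next=prev(24) | reversed so far: 44 -> 24 -> 12 -> 8 -> 39 -> 1 -> 43

44 -> 24 -> 12 -> 8 -> 39 -> 1 -> 43 -> None


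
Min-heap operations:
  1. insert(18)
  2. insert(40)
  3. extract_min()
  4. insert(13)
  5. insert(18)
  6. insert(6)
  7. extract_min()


insert(18) -> [18]
insert(40) -> [18, 40]
extract_min()->18, [40]
insert(13) -> [13, 40]
insert(18) -> [13, 40, 18]
insert(6) -> [6, 13, 18, 40]
extract_min()->6, [13, 40, 18]

Final heap: [13, 40, 18]


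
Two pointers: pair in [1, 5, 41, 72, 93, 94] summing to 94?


lo=0(1)+hi=5(94)=95
lo=0(1)+hi=4(93)=94

Yes: 1+93=94


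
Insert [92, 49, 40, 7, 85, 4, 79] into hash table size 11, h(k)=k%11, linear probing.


Insert 92: h=4 -> slot 4
Insert 49: h=5 -> slot 5
Insert 40: h=7 -> slot 7
Insert 7: h=7, 1 probes -> slot 8
Insert 85: h=8, 1 probes -> slot 9
Insert 4: h=4, 2 probes -> slot 6
Insert 79: h=2 -> slot 2

Table: [None, None, 79, None, 92, 49, 4, 40, 7, 85, None]


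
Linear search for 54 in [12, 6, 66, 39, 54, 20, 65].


i=0: 12!=54
i=1: 6!=54
i=2: 66!=54
i=3: 39!=54
i=4: 54==54 found!

Found at 4, 5 comps


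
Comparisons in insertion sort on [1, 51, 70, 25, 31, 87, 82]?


Algorithm: insertion sort
Input: [1, 51, 70, 25, 31, 87, 82]
Sorted: [1, 25, 31, 51, 70, 82, 87]

11


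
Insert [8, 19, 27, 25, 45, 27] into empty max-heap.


Insert 8: [8]
Insert 19: [19, 8]
Insert 27: [27, 8, 19]
Insert 25: [27, 25, 19, 8]
Insert 45: [45, 27, 19, 8, 25]
Insert 27: [45, 27, 27, 8, 25, 19]

Final heap: [45, 27, 27, 8, 25, 19]


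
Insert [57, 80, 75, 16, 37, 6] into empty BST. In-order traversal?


Insert 57: root
Insert 80: R from 57
Insert 75: R from 57 -> L from 80
Insert 16: L from 57
Insert 37: L from 57 -> R from 16
Insert 6: L from 57 -> L from 16

In-order: [6, 16, 37, 57, 75, 80]


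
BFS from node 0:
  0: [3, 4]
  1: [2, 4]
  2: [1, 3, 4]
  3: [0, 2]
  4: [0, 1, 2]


Visit 0, enqueue [3, 4]
Visit 3, enqueue [2]
Visit 4, enqueue [1]
Visit 2, enqueue []
Visit 1, enqueue []

BFS order: [0, 3, 4, 2, 1]


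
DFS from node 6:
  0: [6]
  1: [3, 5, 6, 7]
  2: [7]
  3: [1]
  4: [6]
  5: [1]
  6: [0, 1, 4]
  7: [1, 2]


Visit 6, push [4, 1, 0]
Visit 0, push []
Visit 1, push [7, 5, 3]
Visit 3, push []
Visit 5, push []
Visit 7, push [2]
Visit 2, push []
Visit 4, push []

DFS order: [6, 0, 1, 3, 5, 7, 2, 4]


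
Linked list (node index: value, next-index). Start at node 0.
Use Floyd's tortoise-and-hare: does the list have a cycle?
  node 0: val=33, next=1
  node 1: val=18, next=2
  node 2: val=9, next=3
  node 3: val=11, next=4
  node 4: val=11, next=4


Floyd's tortoise (slow, +1) and hare (fast, +2):
  init: slow=0, fast=0
  step 1: slow=1, fast=2
  step 2: slow=2, fast=4
  step 3: slow=3, fast=4
  step 4: slow=4, fast=4
  slow == fast at node 4: cycle detected

Cycle: yes


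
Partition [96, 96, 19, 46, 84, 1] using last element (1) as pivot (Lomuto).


Pivot: 1
Place pivot at 0: [1, 96, 19, 46, 84, 96]

Partitioned: [1, 96, 19, 46, 84, 96]


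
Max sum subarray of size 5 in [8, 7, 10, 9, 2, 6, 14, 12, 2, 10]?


[0:5]: 36
[1:6]: 34
[2:7]: 41
[3:8]: 43
[4:9]: 36
[5:10]: 44

Max: 44 at [5:10]


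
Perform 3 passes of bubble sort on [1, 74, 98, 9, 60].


Initial: [1, 74, 98, 9, 60]
Pass 1: [1, 74, 9, 60, 98] (2 swaps)
Pass 2: [1, 9, 60, 74, 98] (2 swaps)
Pass 3: [1, 9, 60, 74, 98] (0 swaps)

After 3 passes: [1, 9, 60, 74, 98]


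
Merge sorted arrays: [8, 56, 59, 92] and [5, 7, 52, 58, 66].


Take 5 from B
Take 7 from B
Take 8 from A
Take 52 from B
Take 56 from A
Take 58 from B
Take 59 from A
Take 66 from B

Merged: [5, 7, 8, 52, 56, 58, 59, 66, 92]


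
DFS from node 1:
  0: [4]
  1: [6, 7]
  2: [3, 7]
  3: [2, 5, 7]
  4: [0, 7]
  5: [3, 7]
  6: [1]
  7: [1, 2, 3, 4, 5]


Visit 1, push [7, 6]
Visit 6, push []
Visit 7, push [5, 4, 3, 2]
Visit 2, push [3]
Visit 3, push [5]
Visit 5, push []
Visit 4, push [0]
Visit 0, push []

DFS order: [1, 6, 7, 2, 3, 5, 4, 0]


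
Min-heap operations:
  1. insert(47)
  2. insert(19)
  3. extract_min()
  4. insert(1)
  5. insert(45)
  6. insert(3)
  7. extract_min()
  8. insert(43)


insert(47) -> [47]
insert(19) -> [19, 47]
extract_min()->19, [47]
insert(1) -> [1, 47]
insert(45) -> [1, 47, 45]
insert(3) -> [1, 3, 45, 47]
extract_min()->1, [3, 47, 45]
insert(43) -> [3, 43, 45, 47]

Final heap: [3, 43, 45, 47]


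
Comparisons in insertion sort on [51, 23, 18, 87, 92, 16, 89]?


Algorithm: insertion sort
Input: [51, 23, 18, 87, 92, 16, 89]
Sorted: [16, 18, 23, 51, 87, 89, 92]

12


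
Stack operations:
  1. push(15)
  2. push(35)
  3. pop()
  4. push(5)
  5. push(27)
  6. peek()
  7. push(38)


push(15) -> [15]
push(35) -> [15, 35]
pop()->35, [15]
push(5) -> [15, 5]
push(27) -> [15, 5, 27]
peek()->27
push(38) -> [15, 5, 27, 38]

Final stack: [15, 5, 27, 38]


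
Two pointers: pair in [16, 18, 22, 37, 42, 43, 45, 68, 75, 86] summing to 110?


lo=0(16)+hi=9(86)=102
lo=1(18)+hi=9(86)=104
lo=2(22)+hi=9(86)=108
lo=3(37)+hi=9(86)=123
lo=3(37)+hi=8(75)=112
lo=3(37)+hi=7(68)=105
lo=4(42)+hi=7(68)=110

Yes: 42+68=110


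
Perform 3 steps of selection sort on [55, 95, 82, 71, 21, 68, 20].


Initial: [55, 95, 82, 71, 21, 68, 20]
Step 1: min=20 at 6
  Swap: [20, 95, 82, 71, 21, 68, 55]
Step 2: min=21 at 4
  Swap: [20, 21, 82, 71, 95, 68, 55]
Step 3: min=55 at 6
  Swap: [20, 21, 55, 71, 95, 68, 82]

After 3 steps: [20, 21, 55, 71, 95, 68, 82]


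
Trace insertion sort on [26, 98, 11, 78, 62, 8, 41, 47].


Initial: [26, 98, 11, 78, 62, 8, 41, 47]
Insert 98: [26, 98, 11, 78, 62, 8, 41, 47]
Insert 11: [11, 26, 98, 78, 62, 8, 41, 47]
Insert 78: [11, 26, 78, 98, 62, 8, 41, 47]
Insert 62: [11, 26, 62, 78, 98, 8, 41, 47]
Insert 8: [8, 11, 26, 62, 78, 98, 41, 47]
Insert 41: [8, 11, 26, 41, 62, 78, 98, 47]
Insert 47: [8, 11, 26, 41, 47, 62, 78, 98]

Sorted: [8, 11, 26, 41, 47, 62, 78, 98]


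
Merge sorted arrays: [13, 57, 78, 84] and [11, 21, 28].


Take 11 from B
Take 13 from A
Take 21 from B
Take 28 from B

Merged: [11, 13, 21, 28, 57, 78, 84]


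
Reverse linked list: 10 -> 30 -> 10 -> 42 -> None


Step 1: curr=10, set curr.next=prev(None) | reversed so far: 10
Step 2: curr=30, set curr.next=prev(10) | reversed so far: 30 -> 10
Step 3: curr=10, set curr.next=prev(30) | reversed so far: 10 -> 30 -> 10
Step 4: curr=42, set curr.next=prev(10) | reversed so far: 42 -> 10 -> 30 -> 10

42 -> 10 -> 30 -> 10 -> None


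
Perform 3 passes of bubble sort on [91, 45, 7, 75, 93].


Initial: [91, 45, 7, 75, 93]
Pass 1: [45, 7, 75, 91, 93] (3 swaps)
Pass 2: [7, 45, 75, 91, 93] (1 swaps)
Pass 3: [7, 45, 75, 91, 93] (0 swaps)

After 3 passes: [7, 45, 75, 91, 93]


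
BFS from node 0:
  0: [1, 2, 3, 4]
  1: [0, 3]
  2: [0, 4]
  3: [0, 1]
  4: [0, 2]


Visit 0, enqueue [1, 2, 3, 4]
Visit 1, enqueue []
Visit 2, enqueue []
Visit 3, enqueue []
Visit 4, enqueue []

BFS order: [0, 1, 2, 3, 4]


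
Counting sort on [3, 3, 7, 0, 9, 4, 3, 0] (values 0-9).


Input: [3, 3, 7, 0, 9, 4, 3, 0]
Counts: [2, 0, 0, 3, 1, 0, 0, 1, 0, 1]

Sorted: [0, 0, 3, 3, 3, 4, 7, 9]


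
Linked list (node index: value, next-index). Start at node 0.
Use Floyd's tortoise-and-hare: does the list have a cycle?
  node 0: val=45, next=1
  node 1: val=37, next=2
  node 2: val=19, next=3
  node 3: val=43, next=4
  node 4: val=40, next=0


Floyd's tortoise (slow, +1) and hare (fast, +2):
  init: slow=0, fast=0
  step 1: slow=1, fast=2
  step 2: slow=2, fast=4
  step 3: slow=3, fast=1
  step 4: slow=4, fast=3
  step 5: slow=0, fast=0
  slow == fast at node 0: cycle detected

Cycle: yes


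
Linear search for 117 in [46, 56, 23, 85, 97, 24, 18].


i=0: 46!=117
i=1: 56!=117
i=2: 23!=117
i=3: 85!=117
i=4: 97!=117
i=5: 24!=117
i=6: 18!=117

Not found, 7 comps


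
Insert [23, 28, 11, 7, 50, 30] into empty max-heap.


Insert 23: [23]
Insert 28: [28, 23]
Insert 11: [28, 23, 11]
Insert 7: [28, 23, 11, 7]
Insert 50: [50, 28, 11, 7, 23]
Insert 30: [50, 28, 30, 7, 23, 11]

Final heap: [50, 28, 30, 7, 23, 11]


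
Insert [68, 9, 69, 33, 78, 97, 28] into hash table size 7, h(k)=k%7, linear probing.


Insert 68: h=5 -> slot 5
Insert 9: h=2 -> slot 2
Insert 69: h=6 -> slot 6
Insert 33: h=5, 2 probes -> slot 0
Insert 78: h=1 -> slot 1
Insert 97: h=6, 4 probes -> slot 3
Insert 28: h=0, 4 probes -> slot 4

Table: [33, 78, 9, 97, 28, 68, 69]


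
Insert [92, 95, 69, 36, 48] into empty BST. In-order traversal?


Insert 92: root
Insert 95: R from 92
Insert 69: L from 92
Insert 36: L from 92 -> L from 69
Insert 48: L from 92 -> L from 69 -> R from 36

In-order: [36, 48, 69, 92, 95]


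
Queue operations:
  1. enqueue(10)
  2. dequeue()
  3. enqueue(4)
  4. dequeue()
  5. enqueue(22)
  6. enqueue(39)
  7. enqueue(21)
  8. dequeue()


enqueue(10) -> [10]
dequeue()->10, []
enqueue(4) -> [4]
dequeue()->4, []
enqueue(22) -> [22]
enqueue(39) -> [22, 39]
enqueue(21) -> [22, 39, 21]
dequeue()->22, [39, 21]

Final queue: [39, 21]


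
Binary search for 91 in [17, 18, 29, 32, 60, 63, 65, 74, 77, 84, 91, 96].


Step 1: lo=0, hi=11, mid=5, val=63
Step 2: lo=6, hi=11, mid=8, val=77
Step 3: lo=9, hi=11, mid=10, val=91

Found at index 10


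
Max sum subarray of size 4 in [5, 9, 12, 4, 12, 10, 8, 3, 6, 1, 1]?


[0:4]: 30
[1:5]: 37
[2:6]: 38
[3:7]: 34
[4:8]: 33
[5:9]: 27
[6:10]: 18
[7:11]: 11

Max: 38 at [2:6]


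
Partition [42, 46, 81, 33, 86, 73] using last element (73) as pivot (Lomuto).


Pivot: 73
  42 <= 73: advance i (no swap)
  46 <= 73: advance i (no swap)
  33 <= 73: swap -> [42, 46, 33, 81, 86, 73]
Place pivot at 3: [42, 46, 33, 73, 86, 81]

Partitioned: [42, 46, 33, 73, 86, 81]


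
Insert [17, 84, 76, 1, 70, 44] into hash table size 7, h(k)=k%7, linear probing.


Insert 17: h=3 -> slot 3
Insert 84: h=0 -> slot 0
Insert 76: h=6 -> slot 6
Insert 1: h=1 -> slot 1
Insert 70: h=0, 2 probes -> slot 2
Insert 44: h=2, 2 probes -> slot 4

Table: [84, 1, 70, 17, 44, None, 76]


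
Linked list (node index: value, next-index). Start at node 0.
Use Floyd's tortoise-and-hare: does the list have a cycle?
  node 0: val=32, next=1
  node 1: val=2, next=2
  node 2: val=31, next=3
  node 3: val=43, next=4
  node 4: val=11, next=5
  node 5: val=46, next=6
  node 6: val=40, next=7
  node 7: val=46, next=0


Floyd's tortoise (slow, +1) and hare (fast, +2):
  init: slow=0, fast=0
  step 1: slow=1, fast=2
  step 2: slow=2, fast=4
  step 3: slow=3, fast=6
  step 4: slow=4, fast=0
  step 5: slow=5, fast=2
  step 6: slow=6, fast=4
  step 7: slow=7, fast=6
  step 8: slow=0, fast=0
  slow == fast at node 0: cycle detected

Cycle: yes


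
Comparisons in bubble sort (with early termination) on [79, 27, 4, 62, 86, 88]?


Algorithm: bubble sort (with early termination)
Input: [79, 27, 4, 62, 86, 88]
Sorted: [4, 27, 62, 79, 86, 88]

12


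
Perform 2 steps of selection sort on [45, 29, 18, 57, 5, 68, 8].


Initial: [45, 29, 18, 57, 5, 68, 8]
Step 1: min=5 at 4
  Swap: [5, 29, 18, 57, 45, 68, 8]
Step 2: min=8 at 6
  Swap: [5, 8, 18, 57, 45, 68, 29]

After 2 steps: [5, 8, 18, 57, 45, 68, 29]


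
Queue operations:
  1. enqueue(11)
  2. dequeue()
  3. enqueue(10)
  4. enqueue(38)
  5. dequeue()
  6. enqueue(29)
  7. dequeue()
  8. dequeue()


enqueue(11) -> [11]
dequeue()->11, []
enqueue(10) -> [10]
enqueue(38) -> [10, 38]
dequeue()->10, [38]
enqueue(29) -> [38, 29]
dequeue()->38, [29]
dequeue()->29, []

Final queue: []


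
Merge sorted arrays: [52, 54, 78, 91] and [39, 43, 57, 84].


Take 39 from B
Take 43 from B
Take 52 from A
Take 54 from A
Take 57 from B
Take 78 from A
Take 84 from B

Merged: [39, 43, 52, 54, 57, 78, 84, 91]


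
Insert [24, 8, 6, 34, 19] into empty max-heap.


Insert 24: [24]
Insert 8: [24, 8]
Insert 6: [24, 8, 6]
Insert 34: [34, 24, 6, 8]
Insert 19: [34, 24, 6, 8, 19]

Final heap: [34, 24, 6, 8, 19]


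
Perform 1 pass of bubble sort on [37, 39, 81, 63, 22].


Initial: [37, 39, 81, 63, 22]
Pass 1: [37, 39, 63, 22, 81] (2 swaps)

After 1 pass: [37, 39, 63, 22, 81]


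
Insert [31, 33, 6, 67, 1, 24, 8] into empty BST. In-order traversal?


Insert 31: root
Insert 33: R from 31
Insert 6: L from 31
Insert 67: R from 31 -> R from 33
Insert 1: L from 31 -> L from 6
Insert 24: L from 31 -> R from 6
Insert 8: L from 31 -> R from 6 -> L from 24

In-order: [1, 6, 8, 24, 31, 33, 67]


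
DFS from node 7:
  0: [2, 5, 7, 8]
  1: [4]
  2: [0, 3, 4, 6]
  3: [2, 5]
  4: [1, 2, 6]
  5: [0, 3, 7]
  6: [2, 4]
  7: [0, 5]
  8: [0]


Visit 7, push [5, 0]
Visit 0, push [8, 5, 2]
Visit 2, push [6, 4, 3]
Visit 3, push [5]
Visit 5, push []
Visit 4, push [6, 1]
Visit 1, push []
Visit 6, push []
Visit 8, push []

DFS order: [7, 0, 2, 3, 5, 4, 1, 6, 8]


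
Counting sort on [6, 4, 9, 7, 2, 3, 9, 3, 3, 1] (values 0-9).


Input: [6, 4, 9, 7, 2, 3, 9, 3, 3, 1]
Counts: [0, 1, 1, 3, 1, 0, 1, 1, 0, 2]

Sorted: [1, 2, 3, 3, 3, 4, 6, 7, 9, 9]
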